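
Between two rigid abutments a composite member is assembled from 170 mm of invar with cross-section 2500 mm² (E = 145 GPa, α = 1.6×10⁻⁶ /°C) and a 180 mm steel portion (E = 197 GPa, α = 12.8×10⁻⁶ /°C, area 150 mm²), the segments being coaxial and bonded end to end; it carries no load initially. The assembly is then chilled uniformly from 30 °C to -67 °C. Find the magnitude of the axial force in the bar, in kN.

P ≈ 38.1 kN (tensile)

Free thermal contraction of the whole bar: Σ αᵢΔT Lᵢ = 1.6×10⁻⁶×97×170 + 12.8×10⁻⁶×97×180 = 0.2499 mm.
The walls prevent any net length change, so an axial force P (same in every segment) develops. Compatibility: P · Σ Lᵢ/(AᵢEᵢ) = δ_free.
Σ Lᵢ/(AᵢEᵢ) = 170/(2500×145×10³) + 180/(150×197×10³) = 6.56×10⁻⁶ mm/N.
Hence P = δ_free / Σ(L/AE) = 0.2499/6.56×10⁻⁶ = 38.09 kN (tensile).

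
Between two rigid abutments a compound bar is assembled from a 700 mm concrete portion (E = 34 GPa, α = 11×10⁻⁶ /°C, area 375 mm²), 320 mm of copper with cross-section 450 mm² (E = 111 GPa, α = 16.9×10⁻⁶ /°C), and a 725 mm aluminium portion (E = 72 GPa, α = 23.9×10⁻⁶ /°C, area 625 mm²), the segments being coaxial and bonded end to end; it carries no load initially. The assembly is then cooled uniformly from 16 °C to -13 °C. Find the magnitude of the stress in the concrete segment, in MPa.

If the supports were absent, the total length change would be Σ αᵢΔT Lᵢ = 11×10⁻⁶×29×700 + 16.9×10⁻⁶×29×320 + 23.9×10⁻⁶×29×725 = 0.8826 mm.
The walls prevent any net length change, so an axial force P (same in every segment) develops. Compatibility: P · Σ Lᵢ/(AᵢEᵢ) = δ_free.
Σ Lᵢ/(AᵢEᵢ) = 700/(375×34×10³) + 320/(450×111×10³) + 725/(625×72×10³) = 7.742×10⁻⁵ mm/N.
Hence P = δ_free / Σ(L/AE) = 0.8826/7.742×10⁻⁵ = 11.4 kN (tensile).
σ_{concrete} = P / A = 11400 / 375 = 30.4 MPa.

σ ≈ 30.4 MPa (tensile)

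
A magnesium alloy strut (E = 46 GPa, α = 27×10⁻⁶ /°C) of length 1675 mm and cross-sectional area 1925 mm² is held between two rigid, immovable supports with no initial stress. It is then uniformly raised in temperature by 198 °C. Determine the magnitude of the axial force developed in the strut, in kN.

P ≈ 473 kN (compressive)

The ends cannot move, so σ = EαΔT = 46×10³ × 27×10⁻⁶ × 198 = 245.9 MPa.
Axial force P = σA = 245.9 × 1925 = 473400 N = 473.4 kN, compressive.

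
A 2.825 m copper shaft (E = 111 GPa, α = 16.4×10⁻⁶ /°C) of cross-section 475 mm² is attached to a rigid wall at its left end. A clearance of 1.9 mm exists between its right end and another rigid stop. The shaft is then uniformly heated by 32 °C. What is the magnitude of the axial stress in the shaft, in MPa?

σ ≈ 0 MPa

Free thermal elongation = αΔT L = 16.4×10⁻⁶ × 32 × 2825 = 1.483 mm.
Since δ_free = 1.48 mm is less than the 1.9 mm gap, the shaft never touches the wall. No axial force develops.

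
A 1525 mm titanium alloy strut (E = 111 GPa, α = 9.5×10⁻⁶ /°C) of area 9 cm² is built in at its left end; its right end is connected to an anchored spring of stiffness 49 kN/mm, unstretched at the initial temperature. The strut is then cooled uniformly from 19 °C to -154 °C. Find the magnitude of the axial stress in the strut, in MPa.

If the spring were absent the strut would shorten by αΔT L = 9.5×10⁻⁶ × 173 × 1525 = 2.506 mm.
Let P be the tensile force in the spring. The strut extends elastically by PL/(AE) and the spring stretches by P/k; together these equal δ_free.
P [ L/(AE) + 1/k ] = δ_free → P [ 1525/(900×111×10³) + 1/(49×10³) ] = 2.506.
P = 2.506 / 3.567×10⁻⁵ = 70260 N.
σ = P/A = 70260/900 = 78.06 MPa.

σ ≈ 78.1 MPa (tensile)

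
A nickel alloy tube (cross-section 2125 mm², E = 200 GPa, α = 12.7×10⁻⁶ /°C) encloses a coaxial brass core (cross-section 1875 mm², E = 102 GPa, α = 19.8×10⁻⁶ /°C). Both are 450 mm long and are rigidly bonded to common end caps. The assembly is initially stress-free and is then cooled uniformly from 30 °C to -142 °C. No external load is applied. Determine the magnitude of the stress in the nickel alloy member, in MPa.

Both members must finish at the same length. With the larger α, the brass tends to over-contract; the plates restrain it, putting the brass in tension and the nickel alloy in compression. With no external load the two internal forces are equal and opposite, magnitude P.
Setting the final lengths equal and cancelling L: (α₁ − α₂)ΔT = P/(A₁E₁) + P/(A₂E₂).
|α₁ − α₂|·ΔT = 7.1×10⁻⁶ × 172 = 0.001221.
1/(A₁E₁) + 1/(A₂E₂) = 1/(2125×200×10³) + 1/(1875×102×10³) = 7.582×10⁻⁹ N⁻¹.
P = 0.001221 / 7.582×10⁻⁹ = 161100 N = 161.1 kN.
σ_{nickel alloy} = P/A₁ = 161100/2125 = 75.8 MPa, compressive.

σ ≈ 75.8 MPa (compressive)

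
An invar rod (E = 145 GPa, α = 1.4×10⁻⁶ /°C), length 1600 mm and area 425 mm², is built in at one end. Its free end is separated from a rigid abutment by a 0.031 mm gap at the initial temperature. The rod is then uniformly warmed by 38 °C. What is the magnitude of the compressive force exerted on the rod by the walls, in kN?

P ≈ 2.08 kN

Free thermal elongation = αΔT L = 1.4×10⁻⁶ × 38 × 1600 = 0.08512 mm.
After closing the 0.031 mm clearance, 0.08512 − 0.031 = 0.05412 mm of expansion remains to be suppressed by the wall.
That suppressed elongation corresponds to σ = E·Δ/L = 145×10³ × 0.05412/1600 = 4.905 MPa.
P = σA = 4.905 × 425 = 2.084 kN.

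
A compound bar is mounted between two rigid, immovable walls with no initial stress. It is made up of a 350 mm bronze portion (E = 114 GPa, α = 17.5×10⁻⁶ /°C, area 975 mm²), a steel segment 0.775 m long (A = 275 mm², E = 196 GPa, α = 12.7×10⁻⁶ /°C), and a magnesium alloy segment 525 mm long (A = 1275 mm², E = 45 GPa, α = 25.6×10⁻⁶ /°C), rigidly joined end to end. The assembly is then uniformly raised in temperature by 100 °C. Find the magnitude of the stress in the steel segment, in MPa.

σ ≈ 401 MPa (compressive)

If the supports were absent, the total length change would be Σ αᵢΔT Lᵢ = 17.5×10⁻⁶×100×350 + 12.7×10⁻⁶×100×775 + 25.6×10⁻⁶×100×525 = 2.941 mm.
Since the ends are fixed, an axial force P builds up, equal in every segment, with P · Σ Lᵢ/(AᵢEᵢ) = δ_free.
The series flexibility is Σ Lᵢ/(AᵢEᵢ) = 350/(975×114×10³) + 775/(275×196×10³) + 525/(1275×45×10³) = 2.668×10⁻⁵ mm/N.
So P = 2.941 / 2.668×10⁻⁵ = 110.2 kN, compressive.
σ_{steel} = P / A = 110200 / 275 = 400.8 MPa.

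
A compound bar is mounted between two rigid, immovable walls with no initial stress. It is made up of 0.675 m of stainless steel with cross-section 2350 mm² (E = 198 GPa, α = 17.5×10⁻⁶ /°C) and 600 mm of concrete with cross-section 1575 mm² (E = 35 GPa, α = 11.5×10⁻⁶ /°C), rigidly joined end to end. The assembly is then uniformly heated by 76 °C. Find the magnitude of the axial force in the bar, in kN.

P ≈ 115 kN (compressive)

With the walls removed the bar would change length by δ_free = Σ αᵢΔT Lᵢ = 17.5×10⁻⁶×76×675 + 11.5×10⁻⁶×76×600 = 1.422 mm.
The rigid supports impose zero overall length change; the single axial force P common to all segments must satisfy P Σ Lᵢ/(AᵢEᵢ) = δ_free.
Σ Lᵢ/(AᵢEᵢ) = 675/(2350×198×10³) + 600/(1575×35×10³) = 1.234×10⁻⁵ mm/N.
P = 1.422 / 1.234×10⁻⁵ = 115300 N = 115.3 kN, compressive.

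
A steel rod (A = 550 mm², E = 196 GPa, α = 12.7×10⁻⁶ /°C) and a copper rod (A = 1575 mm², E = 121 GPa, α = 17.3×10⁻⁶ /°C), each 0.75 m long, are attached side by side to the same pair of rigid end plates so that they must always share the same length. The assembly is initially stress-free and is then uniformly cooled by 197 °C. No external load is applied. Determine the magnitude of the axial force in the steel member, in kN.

P ≈ 62.4 kN (compressive in the steel)

Equilibrium of a rigid end plate with no external load gives equal and opposite internal forces ±P in the two members. Since α_{copper} > α_{steel}, cooling drives the copper into tension and the steel into compression.
Equating the net (thermal + elastic) strains gives |α₁ − α₂|·ΔT = P·[1/(A₁E₁) + 1/(A₂E₂)].
|α₁ − α₂|·ΔT = 4.6×10⁻⁶ × 197 = 0.0009062.
1/(A₁E₁) + 1/(A₂E₂) = 1/(550×196×10³) + 1/(1575×121×10³) = 1.452×10⁻⁸ N⁻¹.
P = 0.0009062 / 1.452×10⁻⁸ = 62390 N = 62.39 kN.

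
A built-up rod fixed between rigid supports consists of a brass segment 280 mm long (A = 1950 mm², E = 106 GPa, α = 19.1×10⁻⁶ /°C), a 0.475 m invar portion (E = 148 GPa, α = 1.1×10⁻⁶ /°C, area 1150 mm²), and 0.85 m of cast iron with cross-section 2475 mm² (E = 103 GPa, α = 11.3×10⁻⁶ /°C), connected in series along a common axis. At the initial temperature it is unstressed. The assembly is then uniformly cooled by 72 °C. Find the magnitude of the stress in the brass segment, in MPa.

σ ≈ 76.4 MPa (tensile)

With the walls removed the bar would change length by δ_free = Σ αᵢΔT Lᵢ = 19.1×10⁻⁶×72×280 + 1.1×10⁻⁶×72×475 + 11.3×10⁻⁶×72×850 = 1.114 mm.
The walls prevent any net length change, so an axial force P (same in every segment) develops. Compatibility: P · Σ Lᵢ/(AᵢEᵢ) = δ_free.
Σ Lᵢ/(AᵢEᵢ) = 280/(1950×106×10³) + 475/(1150×148×10³) + 850/(2475×103×10³) = 7.48×10⁻⁶ mm/N.
P = 1.114 / 7.48×10⁻⁶ = 149000 N = 149 kN, tensile.
σ_{brass} = P / A = 149000 / 1950 = 76.39 MPa.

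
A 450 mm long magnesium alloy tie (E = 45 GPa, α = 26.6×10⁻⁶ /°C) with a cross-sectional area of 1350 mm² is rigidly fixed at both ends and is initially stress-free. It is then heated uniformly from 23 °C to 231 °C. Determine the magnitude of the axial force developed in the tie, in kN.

The ends cannot move, so σ = EαΔT = 45×10³ × 26.6×10⁻⁶ × 208 = 249 MPa.
P = AEαΔT = 1350 × 45×10³ × 26.6×10⁻⁶ × 208 = 336.1 kN (compressive).

P ≈ 336 kN (compressive)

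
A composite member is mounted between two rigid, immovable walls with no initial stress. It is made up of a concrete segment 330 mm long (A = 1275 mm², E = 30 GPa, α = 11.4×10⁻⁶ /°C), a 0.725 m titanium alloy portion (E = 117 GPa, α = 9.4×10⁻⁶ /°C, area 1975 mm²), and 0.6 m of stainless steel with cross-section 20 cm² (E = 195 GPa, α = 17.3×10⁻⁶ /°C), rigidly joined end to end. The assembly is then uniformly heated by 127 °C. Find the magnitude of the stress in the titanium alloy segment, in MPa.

If the supports were absent, the total length change would be Σ αᵢΔT Lᵢ = 11.4×10⁻⁶×127×330 + 9.4×10⁻⁶×127×725 + 17.3×10⁻⁶×127×600 = 2.662 mm.
The walls prevent any net length change, so an axial force P (same in every segment) develops. Compatibility: P · Σ Lᵢ/(AᵢEᵢ) = δ_free.
The series flexibility is Σ Lᵢ/(AᵢEᵢ) = 330/(1275×30×10³) + 725/(1975×117×10³) + 600/(2000×195×10³) = 1.33×10⁻⁵ mm/N.
Hence P = δ_free / Σ(L/AE) = 2.662/1.33×10⁻⁵ = 200.1 kN (compressive).
σ_{titanium alloy} = P / A = 200100 / 1975 = 101.3 MPa.

σ ≈ 101 MPa (compressive)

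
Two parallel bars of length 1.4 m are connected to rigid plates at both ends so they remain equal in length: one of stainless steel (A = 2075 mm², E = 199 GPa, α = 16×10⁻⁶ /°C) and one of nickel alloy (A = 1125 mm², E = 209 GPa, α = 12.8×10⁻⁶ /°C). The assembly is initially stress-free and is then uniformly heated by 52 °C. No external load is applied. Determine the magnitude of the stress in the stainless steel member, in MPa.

Both members must finish at the same length. With the larger α, the stainless steel tends to over-expand; the plates restrain it, putting the stainless steel in compression and the nickel alloy in tension. With no external load the two internal forces are equal and opposite, magnitude P.
Setting the final lengths equal and cancelling L: (α₁ − α₂)ΔT = P/(A₁E₁) + P/(A₂E₂).
|α₁ − α₂|·ΔT = 3.2×10⁻⁶ × 52 = 0.0001664.
1/(A₁E₁) + 1/(A₂E₂) = 1/(2075×199×10³) + 1/(1125×209×10³) = 6.675×10⁻⁹ N⁻¹.
P = 0.0001664 / 6.675×10⁻⁹ = 24930 N = 24.93 kN.
σ_{stainless steel} = P/A₁ = 24930/2075 = 12.01 MPa, compressive.

σ ≈ 12 MPa (compressive)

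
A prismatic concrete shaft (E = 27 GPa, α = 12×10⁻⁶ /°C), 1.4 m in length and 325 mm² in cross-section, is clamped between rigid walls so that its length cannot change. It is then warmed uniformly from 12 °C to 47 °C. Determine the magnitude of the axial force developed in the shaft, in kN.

With zero net strain, σ = E·αΔT = 27 GPa × 12×10⁻⁶ × 35 = 11.34 MPa.
Then P = σA = 11.34 × 325 mm² = 3.686 kN, compressive.

P ≈ 3.69 kN (compressive)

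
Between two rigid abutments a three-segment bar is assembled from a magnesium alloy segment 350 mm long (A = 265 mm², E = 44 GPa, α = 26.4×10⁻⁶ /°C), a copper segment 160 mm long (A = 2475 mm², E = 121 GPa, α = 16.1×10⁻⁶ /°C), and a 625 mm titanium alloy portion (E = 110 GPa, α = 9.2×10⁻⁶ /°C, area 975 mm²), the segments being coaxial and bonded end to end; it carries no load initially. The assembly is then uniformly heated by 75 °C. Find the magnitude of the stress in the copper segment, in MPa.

σ ≈ 14.6 MPa (compressive)

If the supports were absent, the total length change would be Σ αᵢΔT Lᵢ = 26.4×10⁻⁶×75×350 + 16.1×10⁻⁶×75×160 + 9.2×10⁻⁶×75×625 = 1.317 mm.
The walls prevent any net length change, so an axial force P (same in every segment) develops. Compatibility: P · Σ Lᵢ/(AᵢEᵢ) = δ_free.
The series flexibility is Σ Lᵢ/(AᵢEᵢ) = 350/(265×44×10³) + 160/(2475×121×10³) + 625/(975×110×10³) = 3.638×10⁻⁵ mm/N.
Hence P = δ_free / Σ(L/AE) = 1.317/3.638×10⁻⁵ = 36.21 kN (compressive).
σ_{copper} = P / A = 36210 / 2475 = 14.63 MPa.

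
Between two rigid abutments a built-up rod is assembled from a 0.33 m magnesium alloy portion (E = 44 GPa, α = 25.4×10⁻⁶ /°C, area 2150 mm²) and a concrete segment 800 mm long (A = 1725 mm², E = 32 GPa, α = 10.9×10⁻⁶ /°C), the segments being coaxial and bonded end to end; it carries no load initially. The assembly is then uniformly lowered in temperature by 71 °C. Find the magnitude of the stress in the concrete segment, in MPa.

σ ≈ 39.1 MPa (tensile)

With the walls removed the bar would change length by δ_free = Σ αᵢΔT Lᵢ = 25.4×10⁻⁶×71×330 + 10.9×10⁻⁶×71×800 = 1.214 mm.
The walls prevent any net length change, so an axial force P (same in every segment) develops. Compatibility: P · Σ Lᵢ/(AᵢEᵢ) = δ_free.
Σ Lᵢ/(AᵢEᵢ) = 330/(2150×44×10³) + 800/(1725×32×10³) = 1.798×10⁻⁵ mm/N.
Hence P = δ_free / Σ(L/AE) = 1.214/1.798×10⁻⁵ = 67.53 kN (tensile).
σ_{concrete} = P / A = 67530 / 1725 = 39.15 MPa.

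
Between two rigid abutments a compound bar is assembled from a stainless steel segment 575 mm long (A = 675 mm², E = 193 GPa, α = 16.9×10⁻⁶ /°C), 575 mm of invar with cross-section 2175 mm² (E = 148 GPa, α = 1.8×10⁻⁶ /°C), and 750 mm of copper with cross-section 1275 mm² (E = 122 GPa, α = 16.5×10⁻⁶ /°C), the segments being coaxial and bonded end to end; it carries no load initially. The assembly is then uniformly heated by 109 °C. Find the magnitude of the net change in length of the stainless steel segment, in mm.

|ΔL| ≈ 0.0497 mm

Free thermal expansion of the whole bar: Σ αᵢΔT Lᵢ = 16.9×10⁻⁶×109×575 + 1.8×10⁻⁶×109×575 + 16.5×10⁻⁶×109×750 = 2.521 mm.
The rigid supports impose zero overall length change; the single axial force P common to all segments must satisfy P Σ Lᵢ/(AᵢEᵢ) = δ_free.
The series flexibility is Σ Lᵢ/(AᵢEᵢ) = 575/(675×193×10³) + 575/(2175×148×10³) + 750/(1275×122×10³) = 1.102×10⁻⁵ mm/N.
So P = 2.521 / 1.102×10⁻⁵ = 228.7 kN, compressive.
For the stainless steel segment, free thermal change = 16.9×10⁻⁶×109×575 = 1.059 mm and elastic change from P = 228700×575/(675×193×10³) = 1.01 mm; these oppose, so the net change is 0.0497 mm (segment lengthens).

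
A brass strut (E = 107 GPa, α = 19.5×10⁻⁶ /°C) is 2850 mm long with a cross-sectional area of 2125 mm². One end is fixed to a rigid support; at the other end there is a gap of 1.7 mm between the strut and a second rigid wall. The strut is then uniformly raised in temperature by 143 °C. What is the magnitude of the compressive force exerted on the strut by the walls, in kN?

P ≈ 498 kN

Free thermal elongation = αΔT L = 19.5×10⁻⁶ × 143 × 2850 = 7.947 mm.
The gap closes (δ_free > 1.7 mm) and the wall then resists a further 7.947 − 1.7 = 6.247 mm of expansion.
So σ = E(δ_free − g)/L = 107×10³ × 6.247/2850 = 234.5 MPa.
P = σA = 234.5 × 2125 = 498.4 kN.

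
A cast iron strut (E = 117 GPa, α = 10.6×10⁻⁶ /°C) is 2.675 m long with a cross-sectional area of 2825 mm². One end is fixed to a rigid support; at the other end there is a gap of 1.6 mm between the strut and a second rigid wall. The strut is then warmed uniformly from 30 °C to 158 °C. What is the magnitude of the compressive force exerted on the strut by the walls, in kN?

P ≈ 251 kN

Unrestrained expansion: δ_free = αΔT L = 10.6×10⁻⁶ × 128 × 2675 = 3.629 mm.
The gap closes (δ_free > 1.6 mm) and the wall then resists a further 3.629 − 1.6 = 2.029 mm of expansion.
That suppressed elongation corresponds to σ = E·Δ/L = 117×10³ × 2.029/2675 = 88.76 MPa.
Force on the wall = σA = 88.76 × 2825 mm² = 250.8 kN.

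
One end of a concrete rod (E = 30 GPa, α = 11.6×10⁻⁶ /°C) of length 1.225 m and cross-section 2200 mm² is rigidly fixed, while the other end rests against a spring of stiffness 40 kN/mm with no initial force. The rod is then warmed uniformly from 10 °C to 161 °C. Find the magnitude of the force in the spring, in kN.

P ≈ 49.3 kN

The unrestrained thermal change is αΔT L = 11.6×10⁻⁶ × 151 × 1225 = 2.146 mm.
Let P be the compressive force at the spring. The rod shortens elastically by PL/(AE) and the spring compresses by P/k; together these equal δ_free.
P [ L/(AE) + 1/k ] = δ_free → P [ 1225/(2200×30×10³) + 1/(40×10³) ] = 2.146.
P = 2.146 / 4.356×10⁻⁵ = 49260 N.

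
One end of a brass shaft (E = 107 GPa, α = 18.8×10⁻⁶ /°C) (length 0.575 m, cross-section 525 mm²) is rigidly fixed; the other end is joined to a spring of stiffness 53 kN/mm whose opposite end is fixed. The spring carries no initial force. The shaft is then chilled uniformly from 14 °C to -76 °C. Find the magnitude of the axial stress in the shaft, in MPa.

The unrestrained thermal change is αΔT L = 18.8×10⁻⁶ × 90 × 575 = 0.9729 mm.
With a force P in the spring, the elastic change of the shaft is PL/(AE) and that of the spring is P/k; compatibility requires their sum to equal δ_free.
So P = δ_free / [L/(AE) + 1/k] = 0.9729 / [ 575/(525×107×10³) + 1/(53×10³) ].
P = 0.9729 / 2.91×10⁻⁵ = 33430 N.
σ = P/A = 33430/525 = 63.67 MPa.

σ ≈ 63.7 MPa (tensile)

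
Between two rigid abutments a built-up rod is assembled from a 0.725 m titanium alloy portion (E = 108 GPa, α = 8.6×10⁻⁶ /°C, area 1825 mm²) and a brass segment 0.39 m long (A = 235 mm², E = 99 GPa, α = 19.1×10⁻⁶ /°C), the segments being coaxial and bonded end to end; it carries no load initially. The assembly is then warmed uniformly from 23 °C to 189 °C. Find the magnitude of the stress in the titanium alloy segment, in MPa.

σ ≈ 60.9 MPa (compressive)

If the supports were absent, the total length change would be Σ αᵢΔT Lᵢ = 8.6×10⁻⁶×166×725 + 19.1×10⁻⁶×166×390 = 2.272 mm.
Since the ends are fixed, an axial force P builds up, equal in every segment, with P · Σ Lᵢ/(AᵢEᵢ) = δ_free.
The series flexibility is Σ Lᵢ/(AᵢEᵢ) = 725/(1825×108×10³) + 390/(235×99×10³) = 2.044×10⁻⁵ mm/N.
P = 2.272 / 2.044×10⁻⁵ = 111100 N = 111.1 kN, compressive.
σ_{titanium alloy} = P / A = 111100 / 1825 = 60.89 MPa.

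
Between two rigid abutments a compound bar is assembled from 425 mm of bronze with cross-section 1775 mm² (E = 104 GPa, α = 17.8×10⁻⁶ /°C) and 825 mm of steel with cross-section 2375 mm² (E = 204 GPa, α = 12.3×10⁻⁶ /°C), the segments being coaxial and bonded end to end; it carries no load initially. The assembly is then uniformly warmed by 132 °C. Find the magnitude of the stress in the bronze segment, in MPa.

If the supports were absent, the total length change would be Σ αᵢΔT Lᵢ = 17.8×10⁻⁶×132×425 + 12.3×10⁻⁶×132×825 = 2.338 mm.
The rigid supports impose zero overall length change; the single axial force P common to all segments must satisfy P Σ Lᵢ/(AᵢEᵢ) = δ_free.
The series flexibility is Σ Lᵢ/(AᵢEᵢ) = 425/(1775×104×10³) + 825/(2375×204×10³) = 4.005×10⁻⁶ mm/N.
Hence P = δ_free / Σ(L/AE) = 2.338/4.005×10⁻⁶ = 583.8 kN (compressive).
σ_{bronze} = P / A = 583800 / 1775 = 328.9 MPa.

σ ≈ 329 MPa (compressive)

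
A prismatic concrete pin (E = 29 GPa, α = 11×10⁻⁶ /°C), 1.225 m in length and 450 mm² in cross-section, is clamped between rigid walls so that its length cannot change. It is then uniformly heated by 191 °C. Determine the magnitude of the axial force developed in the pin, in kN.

The ends cannot move, so σ = EαΔT = 29×10³ × 11×10⁻⁶ × 191 = 60.93 MPa.
Axial force P = σA = 60.93 × 450 = 27420 N = 27.42 kN, compressive.

P ≈ 27.4 kN (compressive)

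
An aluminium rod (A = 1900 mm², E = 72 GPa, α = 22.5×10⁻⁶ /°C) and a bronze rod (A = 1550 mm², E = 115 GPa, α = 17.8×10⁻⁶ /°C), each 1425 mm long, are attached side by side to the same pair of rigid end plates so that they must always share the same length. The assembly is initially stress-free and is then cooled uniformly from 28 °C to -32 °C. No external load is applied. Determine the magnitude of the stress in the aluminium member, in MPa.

σ ≈ 11.5 MPa (tensile)

Equilibrium of a rigid end plate with no external load gives equal and opposite internal forces ±P in the two members. Since α_{aluminium} > α_{bronze}, cooling drives the aluminium into tension and the bronze into compression.
Compatibility of the two members (thermal + elastic change equal): (α₁ − α₂)ΔT = P·[1/(A₁E₁) + 1/(A₂E₂)].
|α₁ − α₂|·ΔT = 4.7×10⁻⁶ × 60 = 0.000282.
1/(A₁E₁) + 1/(A₂E₂) = 1/(1900×72×10³) + 1/(1550×115×10³) = 1.292×10⁻⁸ N⁻¹.
So P = 0.000282 / 1.292×10⁻⁸ = 21.83 kN.
σ_{aluminium} = P/A₁ = 21830/1900 = 11.49 MPa, tensile.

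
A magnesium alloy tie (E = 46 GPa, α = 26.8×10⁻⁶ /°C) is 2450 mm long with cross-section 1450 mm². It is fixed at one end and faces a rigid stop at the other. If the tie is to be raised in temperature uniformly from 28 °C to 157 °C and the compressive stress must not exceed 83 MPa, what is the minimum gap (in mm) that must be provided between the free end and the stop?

g ≈ 4.05 mm

With no wall the tie would lengthen by αΔT L = 26.8×10⁻⁶ × 129 × 2450 = 8.47 mm.
At the allowable stress the elastic shortening the wall may impose is σL/E = 83 × 2450 / (46×10³) = 4.421 mm.
So the gap has to take up the difference, g_min = δ_free − σL/E = 8.47 − 4.421 = 4.049 mm.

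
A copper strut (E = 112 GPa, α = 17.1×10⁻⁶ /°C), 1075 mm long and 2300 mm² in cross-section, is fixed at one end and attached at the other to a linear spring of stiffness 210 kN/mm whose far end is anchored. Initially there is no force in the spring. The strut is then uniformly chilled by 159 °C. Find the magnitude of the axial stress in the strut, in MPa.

Free thermal contraction: δ_free = αΔT L = 17.1×10⁻⁶ × 159 × 1075 = 2.923 mm.
With a force P in the spring, the elastic change of the strut is PL/(AE) and that of the spring is P/k; compatibility requires their sum to equal δ_free.
P [ L/(AE) + 1/k ] = δ_free → P [ 1075/(2300×112×10³) + 1/(210×10³) ] = 2.923.
P = 2.923 / 8.935×10⁻⁶ = 327100 N.
σ = P/A = 327100/2300 = 142.2 MPa.

σ ≈ 142 MPa (tensile)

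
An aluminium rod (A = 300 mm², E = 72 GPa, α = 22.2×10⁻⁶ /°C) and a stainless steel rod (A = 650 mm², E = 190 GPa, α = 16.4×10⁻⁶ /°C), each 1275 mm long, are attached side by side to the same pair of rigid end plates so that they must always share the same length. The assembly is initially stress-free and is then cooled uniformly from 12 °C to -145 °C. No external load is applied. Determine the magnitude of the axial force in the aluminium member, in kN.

P ≈ 16.7 kN (tensile in the aluminium)

The aluminium has the larger α, so on cooling it would change length more than the stainless steel if both were free. The rigid plates force a common final length, so the aluminium is put into tension and the stainless steel into compression, with equal and opposite forces P (no external load).
Compatibility of the two members (thermal + elastic change equal): (α₁ − α₂)ΔT = P·[1/(A₁E₁) + 1/(A₂E₂)].
|α₁ − α₂|·ΔT = 5.8×10⁻⁶ × 157 = 0.0009106.
1/(A₁E₁) + 1/(A₂E₂) = 1/(300×72×10³) + 1/(650×190×10³) = 5.439×10⁻⁸ N⁻¹.
P = 0.0009106 / 5.439×10⁻⁸ = 16740 N = 16.74 kN.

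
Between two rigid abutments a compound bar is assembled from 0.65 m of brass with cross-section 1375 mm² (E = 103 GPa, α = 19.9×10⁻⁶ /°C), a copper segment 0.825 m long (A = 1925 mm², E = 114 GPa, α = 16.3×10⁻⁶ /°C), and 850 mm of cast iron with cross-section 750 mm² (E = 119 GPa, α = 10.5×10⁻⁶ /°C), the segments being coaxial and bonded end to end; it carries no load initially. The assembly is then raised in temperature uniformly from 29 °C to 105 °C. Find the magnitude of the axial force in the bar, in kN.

Free thermal expansion of the whole bar: Σ αᵢΔT Lᵢ = 19.9×10⁻⁶×76×650 + 16.3×10⁻⁶×76×825 + 10.5×10⁻⁶×76×850 = 2.683 mm.
Since the ends are fixed, an axial force P builds up, equal in every segment, with P · Σ Lᵢ/(AᵢEᵢ) = δ_free.
The series flexibility is Σ Lᵢ/(AᵢEᵢ) = 650/(1375×103×10³) + 825/(1925×114×10³) + 850/(750×119×10³) = 1.787×10⁻⁵ mm/N.
P = 2.683 / 1.787×10⁻⁵ = 150100 N = 150.1 kN, compressive.

P ≈ 150 kN (compressive)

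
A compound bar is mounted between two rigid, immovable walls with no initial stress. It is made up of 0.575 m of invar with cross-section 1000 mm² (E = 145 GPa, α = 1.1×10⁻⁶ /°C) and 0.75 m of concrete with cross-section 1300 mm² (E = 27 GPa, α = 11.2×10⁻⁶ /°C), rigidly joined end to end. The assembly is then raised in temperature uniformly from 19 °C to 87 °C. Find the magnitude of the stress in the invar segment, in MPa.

Free thermal expansion of the whole bar: Σ αᵢΔT Lᵢ = 1.1×10⁻⁶×68×575 + 11.2×10⁻⁶×68×750 = 0.6142 mm.
The walls prevent any net length change, so an axial force P (same in every segment) develops. Compatibility: P · Σ Lᵢ/(AᵢEᵢ) = δ_free.
Σ Lᵢ/(AᵢEᵢ) = 575/(1000×145×10³) + 750/(1300×27×10³) = 2.533×10⁻⁵ mm/N.
Hence P = δ_free / Σ(L/AE) = 0.6142/2.533×10⁻⁵ = 24.25 kN (compressive).
σ_{invar} = P / A = 24250 / 1000 = 24.25 MPa.

σ ≈ 24.2 MPa (compressive)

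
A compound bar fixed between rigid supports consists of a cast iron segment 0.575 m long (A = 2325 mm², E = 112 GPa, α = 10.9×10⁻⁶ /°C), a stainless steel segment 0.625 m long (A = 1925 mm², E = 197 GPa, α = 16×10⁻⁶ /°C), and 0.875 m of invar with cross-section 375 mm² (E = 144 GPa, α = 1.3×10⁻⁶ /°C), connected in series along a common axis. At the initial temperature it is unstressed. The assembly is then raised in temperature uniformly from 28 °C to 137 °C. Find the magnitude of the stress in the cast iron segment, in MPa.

If the supports were absent, the total length change would be Σ αᵢΔT Lᵢ = 10.9×10⁻⁶×109×575 + 16×10⁻⁶×109×625 + 1.3×10⁻⁶×109×875 = 1.897 mm.
Since the ends are fixed, an axial force P builds up, equal in every segment, with P · Σ Lᵢ/(AᵢEᵢ) = δ_free.
Σ Lᵢ/(AᵢEᵢ) = 575/(2325×112×10³) + 625/(1925×197×10³) + 875/(375×144×10³) = 2.006×10⁻⁵ mm/N.
P = 1.897 / 2.006×10⁻⁵ = 94570 N = 94.57 kN, compressive.
σ_{cast iron} = P / A = 94570 / 2325 = 40.68 MPa.

σ ≈ 40.7 MPa (compressive)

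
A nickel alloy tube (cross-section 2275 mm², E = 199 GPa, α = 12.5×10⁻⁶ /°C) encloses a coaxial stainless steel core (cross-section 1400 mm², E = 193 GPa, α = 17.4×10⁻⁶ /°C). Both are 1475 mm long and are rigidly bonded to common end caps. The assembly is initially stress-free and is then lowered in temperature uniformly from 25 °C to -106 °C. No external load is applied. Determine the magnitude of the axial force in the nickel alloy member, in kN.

P ≈ 109 kN (compressive in the nickel alloy)

Both members must finish at the same length. With the larger α, the stainless steel tends to over-contract; the plates restrain it, putting the stainless steel in tension and the nickel alloy in compression. With no external load the two internal forces are equal and opposite, magnitude P.
Compatibility of the two members (thermal + elastic change equal): (α₁ − α₂)ΔT = P·[1/(A₁E₁) + 1/(A₂E₂)].
|α₁ − α₂|·ΔT = 4.9×10⁻⁶ × 131 = 0.0006419.
1/(A₁E₁) + 1/(A₂E₂) = 1/(2275×199×10³) + 1/(1400×193×10³) = 5.91×10⁻⁹ N⁻¹.
So P = 0.0006419 / 5.91×10⁻⁹ = 108.6 kN.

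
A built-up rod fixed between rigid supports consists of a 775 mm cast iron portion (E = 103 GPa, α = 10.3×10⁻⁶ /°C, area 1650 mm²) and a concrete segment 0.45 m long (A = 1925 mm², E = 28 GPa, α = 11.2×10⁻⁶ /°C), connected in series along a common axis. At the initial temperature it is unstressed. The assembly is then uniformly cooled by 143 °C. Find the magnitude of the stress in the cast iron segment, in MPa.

If the supports were absent, the total length change would be Σ αᵢΔT Lᵢ = 10.3×10⁻⁶×143×775 + 11.2×10⁻⁶×143×450 = 1.862 mm.
The rigid supports impose zero overall length change; the single axial force P common to all segments must satisfy P Σ Lᵢ/(AᵢEᵢ) = δ_free.
The series flexibility is Σ Lᵢ/(AᵢEᵢ) = 775/(1650×103×10³) + 450/(1925×28×10³) = 1.291×10⁻⁵ mm/N.
P = 1.862 / 1.291×10⁻⁵ = 144300 N = 144.3 kN, tensile.
σ_{cast iron} = P / A = 144300 / 1650 = 87.43 MPa.

σ ≈ 87.4 MPa (tensile)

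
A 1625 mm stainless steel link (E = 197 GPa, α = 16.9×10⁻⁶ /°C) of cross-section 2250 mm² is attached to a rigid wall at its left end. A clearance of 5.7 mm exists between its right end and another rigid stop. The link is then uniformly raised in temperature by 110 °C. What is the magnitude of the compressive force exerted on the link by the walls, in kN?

P ≈ 0 kN

Free thermal elongation = αΔT L = 16.9×10⁻⁶ × 110 × 1625 = 3.021 mm.
This is smaller than the 5.7 mm clearance, so the link expands freely without reaching the stop — the stress is zero.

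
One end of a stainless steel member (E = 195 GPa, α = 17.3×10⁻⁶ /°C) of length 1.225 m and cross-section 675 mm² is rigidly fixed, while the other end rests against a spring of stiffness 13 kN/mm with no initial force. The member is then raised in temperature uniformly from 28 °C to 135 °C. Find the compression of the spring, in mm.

The unrestrained thermal change is αΔT L = 17.3×10⁻⁶ × 107 × 1225 = 2.268 mm.
With a force P in the spring, the elastic change of the member is PL/(AE) and that of the spring is P/k; compatibility requires their sum to equal δ_free.
So P = δ_free / [L/(AE) + 1/k] = 2.268 / [ 1225/(675×195×10³) + 1/(13×10³) ].
P = 2.268 / 8.623×10⁻⁵ = 26300 N.
Spring compression = P/k = 26300/(13×10³) = 2.023 mm.

δ ≈ 2.02 mm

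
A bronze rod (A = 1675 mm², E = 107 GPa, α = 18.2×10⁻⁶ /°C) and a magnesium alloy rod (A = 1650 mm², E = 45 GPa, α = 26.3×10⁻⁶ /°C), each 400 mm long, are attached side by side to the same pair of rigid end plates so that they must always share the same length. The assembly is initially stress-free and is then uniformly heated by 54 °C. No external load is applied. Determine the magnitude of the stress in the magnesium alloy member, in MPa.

The magnesium alloy has the larger α, so on heating it would change length more than the bronze if both were free. The rigid plates force a common final length, so the magnesium alloy is put into compression and the bronze into tension, with equal and opposite forces P (no external load).
Equating the net (thermal + elastic) strains gives |α₁ − α₂|·ΔT = P·[1/(A₁E₁) + 1/(A₂E₂)].
|α₁ − α₂|·ΔT = 8.1×10⁻⁶ × 54 = 0.0004374.
1/(A₁E₁) + 1/(A₂E₂) = 1/(1675×107×10³) + 1/(1650×45×10³) = 1.905×10⁻⁸ N⁻¹.
P = 0.0004374 / 1.905×10⁻⁸ = 22960 N = 22.96 kN.
σ_{magnesium alloy} = P/A₂ = 22960/1650 = 13.92 MPa, compressive.

σ ≈ 13.9 MPa (compressive)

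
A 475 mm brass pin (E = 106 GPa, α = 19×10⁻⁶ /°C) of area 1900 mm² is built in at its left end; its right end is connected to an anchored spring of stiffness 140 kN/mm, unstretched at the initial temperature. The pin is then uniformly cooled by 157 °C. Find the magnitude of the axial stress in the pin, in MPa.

If the spring were absent the pin would shorten by αΔT L = 19×10⁻⁶ × 157 × 475 = 1.417 mm.
Let P be the tensile force in the spring. The pin extends elastically by PL/(AE) and the spring stretches by P/k; together these equal δ_free.
So P = δ_free / [L/(AE) + 1/k] = 1.417 / [ 475/(1900×106×10³) + 1/(140×10³) ].
P = 1.417 / 9.501×10⁻⁶ = 149100 N.
σ = P/A = 149100/1900 = 78.49 MPa.

σ ≈ 78.5 MPa (tensile)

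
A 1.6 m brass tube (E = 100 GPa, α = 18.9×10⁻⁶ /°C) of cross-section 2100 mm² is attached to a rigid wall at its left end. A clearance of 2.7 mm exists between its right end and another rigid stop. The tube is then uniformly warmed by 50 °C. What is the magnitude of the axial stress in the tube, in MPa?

Unrestrained expansion: δ_free = αΔT L = 18.9×10⁻⁶ × 50 × 1600 = 1.512 mm.
This is smaller than the 2.7 mm clearance, so the tube expands freely without reaching the stop — the stress is zero.

σ ≈ 0 MPa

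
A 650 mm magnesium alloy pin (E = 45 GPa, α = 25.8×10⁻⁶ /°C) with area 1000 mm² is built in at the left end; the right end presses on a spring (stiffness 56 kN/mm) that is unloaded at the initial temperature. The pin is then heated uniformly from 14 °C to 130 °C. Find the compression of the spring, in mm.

δ ≈ 1.08 mm

The unrestrained thermal change is αΔT L = 25.8×10⁻⁶ × 116 × 650 = 1.945 mm.
Let P be the compressive force at the spring. The pin shortens elastically by PL/(AE) and the spring compresses by P/k; together these equal δ_free.
So P = δ_free / [L/(AE) + 1/k] = 1.945 / [ 650/(1000×45×10³) + 1/(56×10³) ].
P = 1.945 / 3.23×10⁻⁵ = 60220 N.
Spring compression = P/k = 60220/(56×10³) = 1.075 mm.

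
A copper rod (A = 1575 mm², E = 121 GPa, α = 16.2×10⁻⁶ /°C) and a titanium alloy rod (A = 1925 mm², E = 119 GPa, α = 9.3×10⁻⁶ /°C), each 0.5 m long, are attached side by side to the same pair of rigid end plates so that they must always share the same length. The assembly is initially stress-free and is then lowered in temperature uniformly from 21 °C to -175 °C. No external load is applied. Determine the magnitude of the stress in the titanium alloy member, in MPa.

σ ≈ 73.1 MPa (compressive)

Both members must finish at the same length. With the larger α, the copper tends to over-contract; the plates restrain it, putting the copper in tension and the titanium alloy in compression. With no external load the two internal forces are equal and opposite, magnitude P.
Equating the net (thermal + elastic) strains gives |α₁ − α₂|·ΔT = P·[1/(A₁E₁) + 1/(A₂E₂)].
|α₁ − α₂|·ΔT = 6.9×10⁻⁶ × 196 = 0.001352.
1/(A₁E₁) + 1/(A₂E₂) = 1/(1575×121×10³) + 1/(1925×119×10³) = 9.613×10⁻⁹ N⁻¹.
So P = 0.001352 / 9.613×10⁻⁹ = 140.7 kN.
σ_{titanium alloy} = P/A₂ = 140700/1925 = 73.09 MPa, compressive.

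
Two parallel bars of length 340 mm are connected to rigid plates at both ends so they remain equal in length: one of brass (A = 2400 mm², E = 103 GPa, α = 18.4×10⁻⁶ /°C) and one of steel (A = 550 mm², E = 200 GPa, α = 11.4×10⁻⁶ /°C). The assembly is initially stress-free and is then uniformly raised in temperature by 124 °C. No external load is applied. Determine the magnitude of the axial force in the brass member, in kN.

P ≈ 66.1 kN (compressive in the brass)

Equilibrium of a rigid end plate with no external load gives equal and opposite internal forces ±P in the two members. Since α_{brass} > α_{steel}, heating drives the brass into compression and the steel into tension.
Setting the final lengths equal and cancelling L: (α₁ − α₂)ΔT = P/(A₁E₁) + P/(A₂E₂).
|α₁ − α₂|·ΔT = 7×10⁻⁶ × 124 = 0.000868.
1/(A₁E₁) + 1/(A₂E₂) = 1/(2400×103×10³) + 1/(550×200×10³) = 1.314×10⁻⁸ N⁻¹.
P = 0.000868 / 1.314×10⁻⁸ = 66080 N = 66.08 kN.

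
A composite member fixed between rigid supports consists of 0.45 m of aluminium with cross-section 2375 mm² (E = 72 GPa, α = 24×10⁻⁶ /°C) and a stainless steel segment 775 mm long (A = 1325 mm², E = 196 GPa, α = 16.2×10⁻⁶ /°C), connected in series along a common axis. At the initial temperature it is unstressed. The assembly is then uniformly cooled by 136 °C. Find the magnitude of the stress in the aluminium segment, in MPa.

σ ≈ 238 MPa (tensile)

With the walls removed the bar would change length by δ_free = Σ αᵢΔT Lᵢ = 24×10⁻⁶×136×450 + 16.2×10⁻⁶×136×775 = 3.176 mm.
The walls prevent any net length change, so an axial force P (same in every segment) develops. Compatibility: P · Σ Lᵢ/(AᵢEᵢ) = δ_free.
Σ Lᵢ/(AᵢEᵢ) = 450/(2375×72×10³) + 775/(1325×196×10³) = 5.616×10⁻⁶ mm/N.
P = 3.176 / 5.616×10⁻⁶ = 565600 N = 565.6 kN, tensile.
σ_{aluminium} = P / A = 565600 / 2375 = 238.1 MPa.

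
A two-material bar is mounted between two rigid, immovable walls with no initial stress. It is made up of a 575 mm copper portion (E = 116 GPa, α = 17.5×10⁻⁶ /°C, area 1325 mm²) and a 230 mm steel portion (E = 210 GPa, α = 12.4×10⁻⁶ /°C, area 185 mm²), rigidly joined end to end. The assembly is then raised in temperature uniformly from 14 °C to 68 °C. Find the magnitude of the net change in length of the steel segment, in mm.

With the walls removed the bar would change length by δ_free = Σ αᵢΔT Lᵢ = 17.5×10⁻⁶×54×575 + 12.4×10⁻⁶×54×230 = 0.6974 mm.
Since the ends are fixed, an axial force P builds up, equal in every segment, with P · Σ Lᵢ/(AᵢEᵢ) = δ_free.
The series flexibility is Σ Lᵢ/(AᵢEᵢ) = 575/(1325×116×10³) + 230/(185×210×10³) = 9.661×10⁻⁶ mm/N.
So P = 0.6974 / 9.661×10⁻⁶ = 72.18 kN, compressive.
For the steel segment, free thermal change = 12.4×10⁻⁶×54×230 = 0.154 mm and elastic change from P = 72180×230/(185×210×10³) = 0.4273 mm; these oppose, so the net change is 0.273 mm (segment shortens).

|ΔL| ≈ 0.273 mm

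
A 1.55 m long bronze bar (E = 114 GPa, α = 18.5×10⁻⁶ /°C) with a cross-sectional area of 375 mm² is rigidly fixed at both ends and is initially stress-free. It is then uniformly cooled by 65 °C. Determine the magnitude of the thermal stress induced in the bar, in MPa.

Because both ends are immovable the net strain is zero, and the suppressed thermal strain is αΔT = 18.5×10⁻⁶ × 65 = 1202.5×10⁻⁶.
σ = EαΔT = 114×10³ × 18.5×10⁻⁶ × 65 = 137.1 MPa (tensile; the bar is trying to contract).

σ ≈ 137 MPa (tensile)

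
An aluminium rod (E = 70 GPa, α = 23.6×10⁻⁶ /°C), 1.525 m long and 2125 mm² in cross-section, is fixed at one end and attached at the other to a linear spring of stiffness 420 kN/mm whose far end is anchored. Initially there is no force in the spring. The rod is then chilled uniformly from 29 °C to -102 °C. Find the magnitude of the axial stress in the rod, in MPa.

If the spring were absent the rod would shorten by αΔT L = 23.6×10⁻⁶ × 131 × 1525 = 4.715 mm.
With a force P in the spring, the elastic change of the rod is PL/(AE) and that of the spring is P/k; compatibility requires their sum to equal δ_free.
P [ L/(AE) + 1/k ] = δ_free → P [ 1525/(2125×70×10³) + 1/(420×10³) ] = 4.715.
P = 4.715 / 1.263×10⁻⁵ = 373200 N.
σ = P/A = 373200/2125 = 175.6 MPa.

σ ≈ 176 MPa (tensile)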